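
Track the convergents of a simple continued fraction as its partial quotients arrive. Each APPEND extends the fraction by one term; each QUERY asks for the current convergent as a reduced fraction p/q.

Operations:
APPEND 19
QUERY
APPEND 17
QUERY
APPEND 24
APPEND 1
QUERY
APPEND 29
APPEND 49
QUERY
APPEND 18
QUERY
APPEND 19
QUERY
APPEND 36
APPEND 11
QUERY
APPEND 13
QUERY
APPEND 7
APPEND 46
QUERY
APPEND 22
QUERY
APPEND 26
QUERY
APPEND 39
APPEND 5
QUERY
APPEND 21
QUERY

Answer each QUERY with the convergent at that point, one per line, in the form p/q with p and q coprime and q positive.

19/1
324/17
8119/426
11927173/625813
214932360/11277397
4095642013/214896356
1628334135121/85437904699
21316001801401/1118440307300
6959971952068089/365186362874054
153270223292242886/8042014503284987
3991985777550383125/209457563448283716
783195563516336306930/41093892508380033271
16602947549390819630291/871148629664967048602

APPEND 19: p_0 = 19·1 + 0 = 19, q_0 = 19·0 + 1 = 1 → 19/1
APPEND 17: p_1 = 17·19 + 1 = 324, q_1 = 17·1 + 0 = 17 → 324/17
APPEND 24: p_2 = 24·324 + 19 = 7795, q_2 = 24·17 + 1 = 409 → 7795/409
APPEND 1: p_3 = 1·7795 + 324 = 8119, q_3 = 1·409 + 17 = 426 → 8119/426
APPEND 29: p_4 = 29·8119 + 7795 = 243246, q_4 = 29·426 + 409 = 12763 → 243246/12763
APPEND 49: p_5 = 49·243246 + 8119 = 11927173, q_5 = 49·12763 + 426 = 625813 → 11927173/625813
APPEND 18: p_6 = 18·11927173 + 243246 = 214932360, q_6 = 18·625813 + 12763 = 11277397 → 214932360/11277397
APPEND 19: p_7 = 19·214932360 + 11927173 = 4095642013, q_7 = 19·11277397 + 625813 = 214896356 → 4095642013/214896356
APPEND 36: p_8 = 36·4095642013 + 214932360 = 147658044828, q_8 = 36·214896356 + 11277397 = 7747546213 → 147658044828/7747546213
APPEND 11: p_9 = 11·147658044828 + 4095642013 = 1628334135121, q_9 = 11·7747546213 + 214896356 = 85437904699 → 1628334135121/85437904699
APPEND 13: p_10 = 13·1628334135121 + 147658044828 = 21316001801401, q_10 = 13·85437904699 + 7747546213 = 1118440307300 → 21316001801401/1118440307300
APPEND 7: p_11 = 7·21316001801401 + 1628334135121 = 150840346744928, q_11 = 7·1118440307300 + 85437904699 = 7914520055799 → 150840346744928/7914520055799
APPEND 46: p_12 = 46·150840346744928 + 21316001801401 = 6959971952068089, q_12 = 46·7914520055799 + 1118440307300 = 365186362874054 → 6959971952068089/365186362874054
APPEND 22: p_13 = 22·6959971952068089 + 150840346744928 = 153270223292242886, q_13 = 22·365186362874054 + 7914520055799 = 8042014503284987 → 153270223292242886/8042014503284987
APPEND 26: p_14 = 26·153270223292242886 + 6959971952068089 = 3991985777550383125, q_14 = 26·8042014503284987 + 365186362874054 = 209457563448283716 → 3991985777550383125/209457563448283716
APPEND 39: p_15 = 39·3991985777550383125 + 153270223292242886 = 155840715547757184761, q_15 = 39·209457563448283716 + 8042014503284987 = 8176886988986349911 → 155840715547757184761/8176886988986349911
APPEND 5: p_16 = 5·155840715547757184761 + 3991985777550383125 = 783195563516336306930, q_16 = 5·8176886988986349911 + 209457563448283716 = 41093892508380033271 → 783195563516336306930/41093892508380033271
APPEND 21: p_17 = 21·783195563516336306930 + 155840715547757184761 = 16602947549390819630291, q_17 = 21·41093892508380033271 + 8176886988986349911 = 871148629664967048602 → 16602947549390819630291/871148629664967048602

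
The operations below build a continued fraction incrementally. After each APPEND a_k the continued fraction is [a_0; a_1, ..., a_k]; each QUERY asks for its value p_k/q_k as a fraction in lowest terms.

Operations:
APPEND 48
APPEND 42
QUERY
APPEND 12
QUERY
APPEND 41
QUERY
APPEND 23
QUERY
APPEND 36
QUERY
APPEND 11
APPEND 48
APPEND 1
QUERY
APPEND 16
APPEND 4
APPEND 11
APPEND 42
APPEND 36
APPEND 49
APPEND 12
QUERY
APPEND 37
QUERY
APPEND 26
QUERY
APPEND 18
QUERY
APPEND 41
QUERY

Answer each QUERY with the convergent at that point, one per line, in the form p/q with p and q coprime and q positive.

2017/42
24252/505
996349/20747
22940279/477686
826846393/17217443
447621125891/9320825834
310010642434087585822/6455359315454236129
11496184153901230349083/239385328475754338114
299210798643866076661980/6230473899685067027093
5397290559743490610264723/112387915522806960825788
221588123748126981097515623/4614135010334770460884401

APPEND 48: p_0 = 48·1 + 0 = 48, q_0 = 48·0 + 1 = 1 → 48/1
APPEND 42: p_1 = 42·48 + 1 = 2017, q_1 = 42·1 + 0 = 42 → 2017/42
APPEND 12: p_2 = 12·2017 + 48 = 24252, q_2 = 12·42 + 1 = 505 → 24252/505
APPEND 41: p_3 = 41·24252 + 2017 = 996349, q_3 = 41·505 + 42 = 20747 → 996349/20747
APPEND 23: p_4 = 23·996349 + 24252 = 22940279, q_4 = 23·20747 + 505 = 477686 → 22940279/477686
APPEND 36: p_5 = 36·22940279 + 996349 = 826846393, q_5 = 36·477686 + 20747 = 17217443 → 826846393/17217443
APPEND 11: p_6 = 11·826846393 + 22940279 = 9118250602, q_6 = 11·17217443 + 477686 = 189869559 → 9118250602/189869559
APPEND 48: p_7 = 48·9118250602 + 826846393 = 438502875289, q_7 = 48·189869559 + 17217443 = 9130956275 → 438502875289/9130956275
APPEND 1: p_8 = 1·438502875289 + 9118250602 = 447621125891, q_8 = 1·9130956275 + 189869559 = 9320825834 → 447621125891/9320825834
APPEND 16: p_9 = 16·447621125891 + 438502875289 = 7600440889545, q_9 = 16·9320825834 + 9130956275 = 158264169619 → 7600440889545/158264169619
APPEND 4: p_10 = 4·7600440889545 + 447621125891 = 30849384684071, q_10 = 4·158264169619 + 9320825834 = 642377504310 → 30849384684071/642377504310
APPEND 11: p_11 = 11·30849384684071 + 7600440889545 = 346943672414326, q_11 = 11·642377504310 + 158264169619 = 7224416717029 → 346943672414326/7224416717029
APPEND 42: p_12 = 42·346943672414326 + 30849384684071 = 14602483626085763, q_12 = 42·7224416717029 + 642377504310 = 304067879619528 → 14602483626085763/304067879619528
APPEND 36: p_13 = 36·14602483626085763 + 346943672414326 = 526036354211501794, q_13 = 36·304067879619528 + 7224416717029 = 10953668083020037 → 526036354211501794/10953668083020037
APPEND 49: p_14 = 49·526036354211501794 + 14602483626085763 = 25790383839989673669, q_14 = 49·10953668083020037 + 304067879619528 = 537033803947601341 → 25790383839989673669/537033803947601341
APPEND 12: p_15 = 12·25790383839989673669 + 526036354211501794 = 310010642434087585822, q_15 = 12·537033803947601341 + 10953668083020037 = 6455359315454236129 → 310010642434087585822/6455359315454236129
APPEND 37: p_16 = 37·310010642434087585822 + 25790383839989673669 = 11496184153901230349083, q_16 = 37·6455359315454236129 + 537033803947601341 = 239385328475754338114 → 11496184153901230349083/239385328475754338114
APPEND 26: p_17 = 26·11496184153901230349083 + 310010642434087585822 = 299210798643866076661980, q_17 = 26·239385328475754338114 + 6455359315454236129 = 6230473899685067027093 → 299210798643866076661980/6230473899685067027093
APPEND 18: p_18 = 18·299210798643866076661980 + 11496184153901230349083 = 5397290559743490610264723, q_18 = 18·6230473899685067027093 + 239385328475754338114 = 112387915522806960825788 → 5397290559743490610264723/112387915522806960825788
APPEND 41: p_19 = 41·5397290559743490610264723 + 299210798643866076661980 = 221588123748126981097515623, q_19 = 41·112387915522806960825788 + 6230473899685067027093 = 4614135010334770460884401 → 221588123748126981097515623/4614135010334770460884401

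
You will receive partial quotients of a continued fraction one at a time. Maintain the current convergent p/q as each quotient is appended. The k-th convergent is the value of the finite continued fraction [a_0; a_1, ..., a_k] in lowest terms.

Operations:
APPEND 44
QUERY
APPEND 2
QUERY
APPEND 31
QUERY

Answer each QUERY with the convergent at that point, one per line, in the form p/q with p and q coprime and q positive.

44/1
89/2
2803/63

APPEND 44: p_0 = 44·1 + 0 = 44, q_0 = 44·0 + 1 = 1 → 44/1
APPEND 2: p_1 = 2·44 + 1 = 89, q_1 = 2·1 + 0 = 2 → 89/2
APPEND 31: p_2 = 31·89 + 44 = 2803, q_2 = 31·2 + 1 = 63 → 2803/63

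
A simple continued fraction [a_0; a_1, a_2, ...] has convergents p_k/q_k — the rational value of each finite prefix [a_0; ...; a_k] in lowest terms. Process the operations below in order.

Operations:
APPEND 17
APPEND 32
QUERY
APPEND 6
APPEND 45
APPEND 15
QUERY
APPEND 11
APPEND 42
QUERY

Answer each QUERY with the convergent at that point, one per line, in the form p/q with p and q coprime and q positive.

545/32
2230187/130948
1038811901/60995038

APPEND 17: p_0 = 17·1 + 0 = 17, q_0 = 17·0 + 1 = 1 → 17/1
APPEND 32: p_1 = 32·17 + 1 = 545, q_1 = 32·1 + 0 = 32 → 545/32
APPEND 6: p_2 = 6·545 + 17 = 3287, q_2 = 6·32 + 1 = 193 → 3287/193
APPEND 45: p_3 = 45·3287 + 545 = 148460, q_3 = 45·193 + 32 = 8717 → 148460/8717
APPEND 15: p_4 = 15·148460 + 3287 = 2230187, q_4 = 15·8717 + 193 = 130948 → 2230187/130948
APPEND 11: p_5 = 11·2230187 + 148460 = 24680517, q_5 = 11·130948 + 8717 = 1449145 → 24680517/1449145
APPEND 42: p_6 = 42·24680517 + 2230187 = 1038811901, q_6 = 42·1449145 + 130948 = 60995038 → 1038811901/60995038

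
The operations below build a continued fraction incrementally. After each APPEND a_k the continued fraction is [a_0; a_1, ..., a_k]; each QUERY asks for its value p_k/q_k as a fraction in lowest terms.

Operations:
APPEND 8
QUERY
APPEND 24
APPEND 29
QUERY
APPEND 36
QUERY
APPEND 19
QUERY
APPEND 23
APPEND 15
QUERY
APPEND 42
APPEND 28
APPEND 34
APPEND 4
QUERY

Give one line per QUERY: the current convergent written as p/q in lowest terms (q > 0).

8/1
5605/697
201973/25116
3843092/477901
1332739427/165730486
215466997549819/26794022520422

APPEND 8: p_0 = 8·1 + 0 = 8, q_0 = 8·0 + 1 = 1 → 8/1
APPEND 24: p_1 = 24·8 + 1 = 193, q_1 = 24·1 + 0 = 24 → 193/24
APPEND 29: p_2 = 29·193 + 8 = 5605, q_2 = 29·24 + 1 = 697 → 5605/697
APPEND 36: p_3 = 36·5605 + 193 = 201973, q_3 = 36·697 + 24 = 25116 → 201973/25116
APPEND 19: p_4 = 19·201973 + 5605 = 3843092, q_4 = 19·25116 + 697 = 477901 → 3843092/477901
APPEND 23: p_5 = 23·3843092 + 201973 = 88593089, q_5 = 23·477901 + 25116 = 11016839 → 88593089/11016839
APPEND 15: p_6 = 15·88593089 + 3843092 = 1332739427, q_6 = 15·11016839 + 477901 = 165730486 → 1332739427/165730486
APPEND 42: p_7 = 42·1332739427 + 88593089 = 56063649023, q_7 = 42·165730486 + 11016839 = 6971697251 → 56063649023/6971697251
APPEND 28: p_8 = 28·56063649023 + 1332739427 = 1571114912071, q_8 = 28·6971697251 + 165730486 = 195373253514 → 1571114912071/195373253514
APPEND 34: p_9 = 34·1571114912071 + 56063649023 = 53473970659437, q_9 = 34·195373253514 + 6971697251 = 6649662316727 → 53473970659437/6649662316727
APPEND 4: p_10 = 4·53473970659437 + 1571114912071 = 215466997549819, q_10 = 4·6649662316727 + 195373253514 = 26794022520422 → 215466997549819/26794022520422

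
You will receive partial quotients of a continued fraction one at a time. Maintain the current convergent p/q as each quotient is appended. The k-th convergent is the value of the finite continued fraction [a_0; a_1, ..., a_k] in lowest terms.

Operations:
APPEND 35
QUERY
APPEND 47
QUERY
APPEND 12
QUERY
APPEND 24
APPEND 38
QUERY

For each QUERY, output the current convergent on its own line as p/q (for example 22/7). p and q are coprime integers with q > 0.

35/1
1646/47
19787/565
18128079/517631

APPEND 35: p_0 = 35·1 + 0 = 35, q_0 = 35·0 + 1 = 1 → 35/1
APPEND 47: p_1 = 47·35 + 1 = 1646, q_1 = 47·1 + 0 = 47 → 1646/47
APPEND 12: p_2 = 12·1646 + 35 = 19787, q_2 = 12·47 + 1 = 565 → 19787/565
APPEND 24: p_3 = 24·19787 + 1646 = 476534, q_3 = 24·565 + 47 = 13607 → 476534/13607
APPEND 38: p_4 = 38·476534 + 19787 = 18128079, q_4 = 38·13607 + 565 = 517631 → 18128079/517631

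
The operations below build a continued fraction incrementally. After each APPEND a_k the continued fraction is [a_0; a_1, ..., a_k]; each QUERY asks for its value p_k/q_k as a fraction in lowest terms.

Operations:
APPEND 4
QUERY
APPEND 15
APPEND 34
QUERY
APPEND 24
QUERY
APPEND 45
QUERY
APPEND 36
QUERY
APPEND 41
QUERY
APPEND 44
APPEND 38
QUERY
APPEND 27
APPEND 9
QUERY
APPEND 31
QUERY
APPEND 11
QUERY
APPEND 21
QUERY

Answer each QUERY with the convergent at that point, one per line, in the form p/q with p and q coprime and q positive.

4/1
2078/511
49933/12279
2249063/553066
81016201/19922655
3323913304/817381921
5563985573230/1368237014723
1358929478682313/334173694137023
42277187782830490/10396362902372413
466407995089817703/114694165620233566
9836845084669002253/2418973840927277299

APPEND 4: p_0 = 4·1 + 0 = 4, q_0 = 4·0 + 1 = 1 → 4/1
APPEND 15: p_1 = 15·4 + 1 = 61, q_1 = 15·1 + 0 = 15 → 61/15
APPEND 34: p_2 = 34·61 + 4 = 2078, q_2 = 34·15 + 1 = 511 → 2078/511
APPEND 24: p_3 = 24·2078 + 61 = 49933, q_3 = 24·511 + 15 = 12279 → 49933/12279
APPEND 45: p_4 = 45·49933 + 2078 = 2249063, q_4 = 45·12279 + 511 = 553066 → 2249063/553066
APPEND 36: p_5 = 36·2249063 + 49933 = 81016201, q_5 = 36·553066 + 12279 = 19922655 → 81016201/19922655
APPEND 41: p_6 = 41·81016201 + 2249063 = 3323913304, q_6 = 41·19922655 + 553066 = 817381921 → 3323913304/817381921
APPEND 44: p_7 = 44·3323913304 + 81016201 = 146333201577, q_7 = 44·817381921 + 19922655 = 35984727179 → 146333201577/35984727179
APPEND 38: p_8 = 38·146333201577 + 3323913304 = 5563985573230, q_8 = 38·35984727179 + 817381921 = 1368237014723 → 5563985573230/1368237014723
APPEND 27: p_9 = 27·5563985573230 + 146333201577 = 150373943678787, q_9 = 27·1368237014723 + 35984727179 = 36978384124700 → 150373943678787/36978384124700
APPEND 9: p_10 = 9·150373943678787 + 5563985573230 = 1358929478682313, q_10 = 9·36978384124700 + 1368237014723 = 334173694137023 → 1358929478682313/334173694137023
APPEND 31: p_11 = 31·1358929478682313 + 150373943678787 = 42277187782830490, q_11 = 31·334173694137023 + 36978384124700 = 10396362902372413 → 42277187782830490/10396362902372413
APPEND 11: p_12 = 11·42277187782830490 + 1358929478682313 = 466407995089817703, q_12 = 11·10396362902372413 + 334173694137023 = 114694165620233566 → 466407995089817703/114694165620233566
APPEND 21: p_13 = 21·466407995089817703 + 42277187782830490 = 9836845084669002253, q_13 = 21·114694165620233566 + 10396362902372413 = 2418973840927277299 → 9836845084669002253/2418973840927277299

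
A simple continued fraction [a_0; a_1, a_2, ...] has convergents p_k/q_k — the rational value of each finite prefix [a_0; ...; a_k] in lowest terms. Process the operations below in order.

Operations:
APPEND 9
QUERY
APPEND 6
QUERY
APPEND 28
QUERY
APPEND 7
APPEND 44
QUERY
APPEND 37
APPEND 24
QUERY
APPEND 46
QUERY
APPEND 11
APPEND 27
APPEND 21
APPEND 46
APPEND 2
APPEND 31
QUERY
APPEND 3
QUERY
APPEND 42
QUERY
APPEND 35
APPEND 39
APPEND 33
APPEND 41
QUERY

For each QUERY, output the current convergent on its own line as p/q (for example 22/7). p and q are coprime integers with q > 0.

9/1
55/6
1549/169
481061/52485
427924781/46687701
19702350081/2149577380
362855147951392988/39588435645808973
1100086619298571335/120022296993154337
46566493158491389058/5080524909358291127
86252668547444474254309687/9410389345026484745033312

APPEND 9: p_0 = 9·1 + 0 = 9, q_0 = 9·0 + 1 = 1 → 9/1
APPEND 6: p_1 = 6·9 + 1 = 55, q_1 = 6·1 + 0 = 6 → 55/6
APPEND 28: p_2 = 28·55 + 9 = 1549, q_2 = 28·6 + 1 = 169 → 1549/169
APPEND 7: p_3 = 7·1549 + 55 = 10898, q_3 = 7·169 + 6 = 1189 → 10898/1189
APPEND 44: p_4 = 44·10898 + 1549 = 481061, q_4 = 44·1189 + 169 = 52485 → 481061/52485
APPEND 37: p_5 = 37·481061 + 10898 = 17810155, q_5 = 37·52485 + 1189 = 1943134 → 17810155/1943134
APPEND 24: p_6 = 24·17810155 + 481061 = 427924781, q_6 = 24·1943134 + 52485 = 46687701 → 427924781/46687701
APPEND 46: p_7 = 46·427924781 + 17810155 = 19702350081, q_7 = 46·46687701 + 1943134 = 2149577380 → 19702350081/2149577380
APPEND 11: p_8 = 11·19702350081 + 427924781 = 217153775672, q_8 = 11·2149577380 + 46687701 = 23692038881 → 217153775672/23692038881
APPEND 27: p_9 = 27·217153775672 + 19702350081 = 5882854293225, q_9 = 27·23692038881 + 2149577380 = 641834627167 → 5882854293225/641834627167
APPEND 21: p_10 = 21·5882854293225 + 217153775672 = 123757093933397, q_10 = 21·641834627167 + 23692038881 = 13502219209388 → 123757093933397/13502219209388
APPEND 46: p_11 = 46·123757093933397 + 5882854293225 = 5698709175229487, q_11 = 46·13502219209388 + 641834627167 = 621743918259015 → 5698709175229487/621743918259015
APPEND 2: p_12 = 2·5698709175229487 + 123757093933397 = 11521175444392371, q_12 = 2·621743918259015 + 13502219209388 = 1256990055727418 → 11521175444392371/1256990055727418
APPEND 31: p_13 = 31·11521175444392371 + 5698709175229487 = 362855147951392988, q_13 = 31·1256990055727418 + 621743918259015 = 39588435645808973 → 362855147951392988/39588435645808973
APPEND 3: p_14 = 3·362855147951392988 + 11521175444392371 = 1100086619298571335, q_14 = 3·39588435645808973 + 1256990055727418 = 120022296993154337 → 1100086619298571335/120022296993154337
APPEND 42: p_15 = 42·1100086619298571335 + 362855147951392988 = 46566493158491389058, q_15 = 42·120022296993154337 + 39588435645808973 = 5080524909358291127 → 46566493158491389058/5080524909358291127
APPEND 35: p_16 = 35·46566493158491389058 + 1100086619298571335 = 1630927347166497188365, q_16 = 35·5080524909358291127 + 120022296993154337 = 177938394124533343782 → 1630927347166497188365/177938394124533343782
APPEND 39: p_17 = 39·1630927347166497188365 + 46566493158491389058 = 63652733032651881735293, q_17 = 39·177938394124533343782 + 5080524909358291127 = 6944677895766158698625 → 63652733032651881735293/6944677895766158698625
APPEND 33: p_18 = 33·63652733032651881735293 + 1630927347166497188365 = 2102171117424678594453034, q_18 = 33·6944677895766158698625 + 177938394124533343782 = 229352308954407770398407 → 2102171117424678594453034/229352308954407770398407
APPEND 41: p_19 = 41·2102171117424678594453034 + 63652733032651881735293 = 86252668547444474254309687, q_19 = 41·229352308954407770398407 + 6944677895766158698625 = 9410389345026484745033312 → 86252668547444474254309687/9410389345026484745033312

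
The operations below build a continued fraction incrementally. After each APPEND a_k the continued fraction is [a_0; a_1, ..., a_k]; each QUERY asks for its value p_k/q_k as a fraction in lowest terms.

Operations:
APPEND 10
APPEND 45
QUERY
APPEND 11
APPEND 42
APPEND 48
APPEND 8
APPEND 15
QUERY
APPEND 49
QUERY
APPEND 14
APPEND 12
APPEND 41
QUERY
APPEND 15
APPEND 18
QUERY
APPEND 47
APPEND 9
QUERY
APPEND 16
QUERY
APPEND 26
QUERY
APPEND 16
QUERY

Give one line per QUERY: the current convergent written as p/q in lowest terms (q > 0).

APPEND 10: p_0 = 10·1 + 0 = 10, q_0 = 10·0 + 1 = 1 → 10/1
APPEND 45: p_1 = 45·10 + 1 = 451, q_1 = 45·1 + 0 = 45 → 451/45
APPEND 11: p_2 = 11·451 + 10 = 4971, q_2 = 11·45 + 1 = 496 → 4971/496
APPEND 42: p_3 = 42·4971 + 451 = 209233, q_3 = 42·496 + 45 = 20877 → 209233/20877
APPEND 48: p_4 = 48·209233 + 4971 = 10048155, q_4 = 48·20877 + 496 = 1002592 → 10048155/1002592
APPEND 8: p_5 = 8·10048155 + 209233 = 80594473, q_5 = 8·1002592 + 20877 = 8041613 → 80594473/8041613
APPEND 15: p_6 = 15·80594473 + 10048155 = 1218965250, q_6 = 15·8041613 + 1002592 = 121626787 → 1218965250/121626787
APPEND 49: p_7 = 49·1218965250 + 80594473 = 59809891723, q_7 = 49·121626787 + 8041613 = 5967754176 → 59809891723/5967754176
APPEND 14: p_8 = 14·59809891723 + 1218965250 = 838557449372, q_8 = 14·5967754176 + 121626787 = 83670185251 → 838557449372/83670185251
APPEND 12: p_9 = 12·838557449372 + 59809891723 = 10122499284187, q_9 = 12·83670185251 + 5967754176 = 1010009977188 → 10122499284187/1010009977188
APPEND 41: p_10 = 41·10122499284187 + 838557449372 = 415861028101039, q_10 = 41·1010009977188 + 83670185251 = 41494079249959 → 415861028101039/41494079249959
APPEND 15: p_11 = 15·415861028101039 + 10122499284187 = 6248037920799772, q_11 = 15·41494079249959 + 1010009977188 = 623421198726573 → 6248037920799772/623421198726573
APPEND 18: p_12 = 18·6248037920799772 + 415861028101039 = 112880543602496935, q_12 = 18·623421198726573 + 41494079249959 = 11263075656328273 → 112880543602496935/11263075656328273
APPEND 47: p_13 = 47·112880543602496935 + 6248037920799772 = 5311633587238155717, q_13 = 47·11263075656328273 + 623421198726573 = 529987977046155404 → 5311633587238155717/529987977046155404
APPEND 9: p_14 = 9·5311633587238155717 + 112880543602496935 = 47917582828745898388, q_14 = 9·529987977046155404 + 11263075656328273 = 4781154869071726909 → 47917582828745898388/4781154869071726909
APPEND 16: p_15 = 16·47917582828745898388 + 5311633587238155717 = 771992958847172529925, q_15 = 16·4781154869071726909 + 529987977046155404 = 77028465882193785948 → 771992958847172529925/77028465882193785948
APPEND 26: p_16 = 26·771992958847172529925 + 47917582828745898388 = 20119734512855231676438, q_16 = 26·77028465882193785948 + 4781154869071726909 = 2007521267806110161557 → 20119734512855231676438/2007521267806110161557
APPEND 16: p_17 = 16·20119734512855231676438 + 771992958847172529925 = 322687745164530879352933, q_17 = 16·2007521267806110161557 + 77028465882193785948 = 32197368750779956370860 → 322687745164530879352933/32197368750779956370860

451/45
1218965250/121626787
59809891723/5967754176
415861028101039/41494079249959
112880543602496935/11263075656328273
47917582828745898388/4781154869071726909
771992958847172529925/77028465882193785948
20119734512855231676438/2007521267806110161557
322687745164530879352933/32197368750779956370860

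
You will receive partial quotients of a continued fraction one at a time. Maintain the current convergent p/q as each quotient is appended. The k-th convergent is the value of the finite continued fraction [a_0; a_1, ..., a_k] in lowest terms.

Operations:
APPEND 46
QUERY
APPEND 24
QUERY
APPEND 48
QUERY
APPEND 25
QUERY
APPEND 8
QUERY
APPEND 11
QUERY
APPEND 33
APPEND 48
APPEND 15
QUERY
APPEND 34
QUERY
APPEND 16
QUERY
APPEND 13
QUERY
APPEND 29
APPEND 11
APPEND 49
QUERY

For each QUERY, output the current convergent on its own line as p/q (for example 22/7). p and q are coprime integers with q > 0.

APPEND 46: p_0 = 46·1 + 0 = 46, q_0 = 46·0 + 1 = 1 → 46/1
APPEND 24: p_1 = 24·46 + 1 = 1105, q_1 = 24·1 + 0 = 24 → 1105/24
APPEND 48: p_2 = 48·1105 + 46 = 53086, q_2 = 48·24 + 1 = 1153 → 53086/1153
APPEND 25: p_3 = 25·53086 + 1105 = 1328255, q_3 = 25·1153 + 24 = 28849 → 1328255/28849
APPEND 8: p_4 = 8·1328255 + 53086 = 10679126, q_4 = 8·28849 + 1153 = 231945 → 10679126/231945
APPEND 11: p_5 = 11·10679126 + 1328255 = 118798641, q_5 = 11·231945 + 28849 = 2580244 → 118798641/2580244
APPEND 33: p_6 = 33·118798641 + 10679126 = 3931034279, q_6 = 33·2580244 + 231945 = 85379997 → 3931034279/85379997
APPEND 48: p_7 = 48·3931034279 + 118798641 = 188808444033, q_7 = 48·85379997 + 2580244 = 4100820100 → 188808444033/4100820100
APPEND 15: p_8 = 15·188808444033 + 3931034279 = 2836057694774, q_8 = 15·4100820100 + 85379997 = 61597681497 → 2836057694774/61597681497
APPEND 34: p_9 = 34·2836057694774 + 188808444033 = 96614770066349, q_9 = 34·61597681497 + 4100820100 = 2098421990998 → 96614770066349/2098421990998
APPEND 16: p_10 = 16·96614770066349 + 2836057694774 = 1548672378756358, q_10 = 16·2098421990998 + 61597681497 = 33636349537465 → 1548672378756358/33636349537465
APPEND 13: p_11 = 13·1548672378756358 + 96614770066349 = 20229355693899003, q_11 = 13·33636349537465 + 2098421990998 = 439370965978043 → 20229355693899003/439370965978043
APPEND 29: p_12 = 29·20229355693899003 + 1548672378756358 = 588199987501827445, q_12 = 29·439370965978043 + 33636349537465 = 12775394362900712 → 588199987501827445/12775394362900712
APPEND 11: p_13 = 11·588199987501827445 + 20229355693899003 = 6490429218214000898, q_13 = 11·12775394362900712 + 439370965978043 = 140968708957885875 → 6490429218214000898/140968708957885875
APPEND 49: p_14 = 49·6490429218214000898 + 588199987501827445 = 318619231679987871447, q_14 = 49·140968708957885875 + 12775394362900712 = 6920242133299308587 → 318619231679987871447/6920242133299308587

46/1
1105/24
53086/1153
1328255/28849
10679126/231945
118798641/2580244
2836057694774/61597681497
96614770066349/2098421990998
1548672378756358/33636349537465
20229355693899003/439370965978043
318619231679987871447/6920242133299308587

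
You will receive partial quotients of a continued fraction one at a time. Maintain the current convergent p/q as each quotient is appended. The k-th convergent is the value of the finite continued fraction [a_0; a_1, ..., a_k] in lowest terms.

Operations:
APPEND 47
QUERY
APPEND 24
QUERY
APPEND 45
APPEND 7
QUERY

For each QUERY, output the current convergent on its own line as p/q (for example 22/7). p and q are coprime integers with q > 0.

APPEND 47: p_0 = 47·1 + 0 = 47, q_0 = 47·0 + 1 = 1 → 47/1
APPEND 24: p_1 = 24·47 + 1 = 1129, q_1 = 24·1 + 0 = 24 → 1129/24
APPEND 45: p_2 = 45·1129 + 47 = 50852, q_2 = 45·24 + 1 = 1081 → 50852/1081
APPEND 7: p_3 = 7·50852 + 1129 = 357093, q_3 = 7·1081 + 24 = 7591 → 357093/7591

47/1
1129/24
357093/7591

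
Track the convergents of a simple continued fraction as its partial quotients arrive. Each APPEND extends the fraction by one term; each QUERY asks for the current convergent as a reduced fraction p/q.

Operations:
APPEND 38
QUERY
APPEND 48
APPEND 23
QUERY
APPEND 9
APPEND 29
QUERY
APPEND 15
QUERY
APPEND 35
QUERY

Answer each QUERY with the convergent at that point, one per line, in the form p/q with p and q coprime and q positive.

38/1
42013/1105
11060331/290902
166284907/4373523
5831032076/153364207

APPEND 38: p_0 = 38·1 + 0 = 38, q_0 = 38·0 + 1 = 1 → 38/1
APPEND 48: p_1 = 48·38 + 1 = 1825, q_1 = 48·1 + 0 = 48 → 1825/48
APPEND 23: p_2 = 23·1825 + 38 = 42013, q_2 = 23·48 + 1 = 1105 → 42013/1105
APPEND 9: p_3 = 9·42013 + 1825 = 379942, q_3 = 9·1105 + 48 = 9993 → 379942/9993
APPEND 29: p_4 = 29·379942 + 42013 = 11060331, q_4 = 29·9993 + 1105 = 290902 → 11060331/290902
APPEND 15: p_5 = 15·11060331 + 379942 = 166284907, q_5 = 15·290902 + 9993 = 4373523 → 166284907/4373523
APPEND 35: p_6 = 35·166284907 + 11060331 = 5831032076, q_6 = 35·4373523 + 290902 = 153364207 → 5831032076/153364207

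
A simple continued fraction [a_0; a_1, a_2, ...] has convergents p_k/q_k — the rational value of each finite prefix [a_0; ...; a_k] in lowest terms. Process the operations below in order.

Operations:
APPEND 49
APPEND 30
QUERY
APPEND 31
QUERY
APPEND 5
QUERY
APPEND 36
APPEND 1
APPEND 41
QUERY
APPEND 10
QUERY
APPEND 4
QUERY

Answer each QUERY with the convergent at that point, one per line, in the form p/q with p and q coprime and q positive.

APPEND 49: p_0 = 49·1 + 0 = 49, q_0 = 49·0 + 1 = 1 → 49/1
APPEND 30: p_1 = 30·49 + 1 = 1471, q_1 = 30·1 + 0 = 30 → 1471/30
APPEND 31: p_2 = 31·1471 + 49 = 45650, q_2 = 31·30 + 1 = 931 → 45650/931
APPEND 5: p_3 = 5·45650 + 1471 = 229721, q_3 = 5·931 + 30 = 4685 → 229721/4685
APPEND 36: p_4 = 36·229721 + 45650 = 8315606, q_4 = 36·4685 + 931 = 169591 → 8315606/169591
APPEND 1: p_5 = 1·8315606 + 229721 = 8545327, q_5 = 1·169591 + 4685 = 174276 → 8545327/174276
APPEND 41: p_6 = 41·8545327 + 8315606 = 358674013, q_6 = 41·174276 + 169591 = 7314907 → 358674013/7314907
APPEND 10: p_7 = 10·358674013 + 8545327 = 3595285457, q_7 = 10·7314907 + 174276 = 73323346 → 3595285457/73323346
APPEND 4: p_8 = 4·3595285457 + 358674013 = 14739815841, q_8 = 4·73323346 + 7314907 = 300608291 → 14739815841/300608291

1471/30
45650/931
229721/4685
358674013/7314907
3595285457/73323346
14739815841/300608291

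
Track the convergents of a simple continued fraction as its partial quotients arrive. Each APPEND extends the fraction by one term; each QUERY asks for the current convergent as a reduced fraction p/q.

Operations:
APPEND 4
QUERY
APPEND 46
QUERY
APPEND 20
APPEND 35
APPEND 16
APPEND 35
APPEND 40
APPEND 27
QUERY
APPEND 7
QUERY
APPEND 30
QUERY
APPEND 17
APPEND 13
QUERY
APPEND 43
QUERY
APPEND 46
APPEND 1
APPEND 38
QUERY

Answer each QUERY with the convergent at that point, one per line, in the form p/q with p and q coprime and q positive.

APPEND 4: p_0 = 4·1 + 0 = 4, q_0 = 4·0 + 1 = 1 → 4/1
APPEND 46: p_1 = 46·4 + 1 = 185, q_1 = 46·1 + 0 = 46 → 185/46
APPEND 20: p_2 = 20·185 + 4 = 3704, q_2 = 20·46 + 1 = 921 → 3704/921
APPEND 35: p_3 = 35·3704 + 185 = 129825, q_3 = 35·921 + 46 = 32281 → 129825/32281
APPEND 16: p_4 = 16·129825 + 3704 = 2080904, q_4 = 16·32281 + 921 = 517417 → 2080904/517417
APPEND 35: p_5 = 35·2080904 + 129825 = 72961465, q_5 = 35·517417 + 32281 = 18141876 → 72961465/18141876
APPEND 40: p_6 = 40·72961465 + 2080904 = 2920539504, q_6 = 40·18141876 + 517417 = 726192457 → 2920539504/726192457
APPEND 27: p_7 = 27·2920539504 + 72961465 = 78927528073, q_7 = 27·726192457 + 18141876 = 19625338215 → 78927528073/19625338215
APPEND 7: p_8 = 7·78927528073 + 2920539504 = 555413236015, q_8 = 7·19625338215 + 726192457 = 138103559962 → 555413236015/138103559962
APPEND 30: p_9 = 30·555413236015 + 78927528073 = 16741324608523, q_9 = 30·138103559962 + 19625338215 = 4162732137075 → 16741324608523/4162732137075
APPEND 17: p_10 = 17·16741324608523 + 555413236015 = 285157931580906, q_10 = 17·4162732137075 + 138103559962 = 70904549890237 → 285157931580906/70904549890237
APPEND 13: p_11 = 13·285157931580906 + 16741324608523 = 3723794435160301, q_11 = 13·70904549890237 + 4162732137075 = 925921880710156 → 3723794435160301/925921880710156
APPEND 43: p_12 = 43·3723794435160301 + 285157931580906 = 160408318643473849, q_12 = 43·925921880710156 + 70904549890237 = 39885545420426945 → 160408318643473849/39885545420426945
APPEND 46: p_13 = 46·160408318643473849 + 3723794435160301 = 7382506452034957355, q_13 = 46·39885545420426945 + 925921880710156 = 1835661011220349626 → 7382506452034957355/1835661011220349626
APPEND 1: p_14 = 1·7382506452034957355 + 160408318643473849 = 7542914770678431204, q_14 = 1·1835661011220349626 + 39885545420426945 = 1875546556640776571 → 7542914770678431204/1875546556640776571
APPEND 38: p_15 = 38·7542914770678431204 + 7382506452034957355 = 294013267737815343107, q_15 = 38·1875546556640776571 + 1835661011220349626 = 73106430163569859324 → 294013267737815343107/73106430163569859324

4/1
185/46
78927528073/19625338215
555413236015/138103559962
16741324608523/4162732137075
3723794435160301/925921880710156
160408318643473849/39885545420426945
294013267737815343107/73106430163569859324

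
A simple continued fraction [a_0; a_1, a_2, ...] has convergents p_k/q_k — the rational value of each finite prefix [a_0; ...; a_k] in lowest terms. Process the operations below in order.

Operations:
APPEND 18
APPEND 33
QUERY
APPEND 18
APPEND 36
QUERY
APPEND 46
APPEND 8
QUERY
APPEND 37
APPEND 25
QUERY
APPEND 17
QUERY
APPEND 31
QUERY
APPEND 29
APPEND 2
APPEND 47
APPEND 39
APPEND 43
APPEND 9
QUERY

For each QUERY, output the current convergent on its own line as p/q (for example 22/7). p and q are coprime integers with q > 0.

595/33
386803/21453
142816131/7920917
132692828956/7359454967
2261080092765/125404795801
70226175704671/3894908124798
2984212961329490984369/165511437759191980223

APPEND 18: p_0 = 18·1 + 0 = 18, q_0 = 18·0 + 1 = 1 → 18/1
APPEND 33: p_1 = 33·18 + 1 = 595, q_1 = 33·1 + 0 = 33 → 595/33
APPEND 18: p_2 = 18·595 + 18 = 10728, q_2 = 18·33 + 1 = 595 → 10728/595
APPEND 36: p_3 = 36·10728 + 595 = 386803, q_3 = 36·595 + 33 = 21453 → 386803/21453
APPEND 46: p_4 = 46·386803 + 10728 = 17803666, q_4 = 46·21453 + 595 = 987433 → 17803666/987433
APPEND 8: p_5 = 8·17803666 + 386803 = 142816131, q_5 = 8·987433 + 21453 = 7920917 → 142816131/7920917
APPEND 37: p_6 = 37·142816131 + 17803666 = 5302000513, q_6 = 37·7920917 + 987433 = 294061362 → 5302000513/294061362
APPEND 25: p_7 = 25·5302000513 + 142816131 = 132692828956, q_7 = 25·294061362 + 7920917 = 7359454967 → 132692828956/7359454967
APPEND 17: p_8 = 17·132692828956 + 5302000513 = 2261080092765, q_8 = 17·7359454967 + 294061362 = 125404795801 → 2261080092765/125404795801
APPEND 31: p_9 = 31·2261080092765 + 132692828956 = 70226175704671, q_9 = 31·125404795801 + 7359454967 = 3894908124798 → 70226175704671/3894908124798
APPEND 29: p_10 = 29·70226175704671 + 2261080092765 = 2038820175528224, q_10 = 29·3894908124798 + 125404795801 = 113077740414943 → 2038820175528224/113077740414943
APPEND 2: p_11 = 2·2038820175528224 + 70226175704671 = 4147866526761119, q_11 = 2·113077740414943 + 3894908124798 = 230050388954684 → 4147866526761119/230050388954684
APPEND 47: p_12 = 47·4147866526761119 + 2038820175528224 = 196988546933300817, q_12 = 47·230050388954684 + 113077740414943 = 10925446021285091 → 196988546933300817/10925446021285091
APPEND 39: p_13 = 39·196988546933300817 + 4147866526761119 = 7686701196925492982, q_13 = 39·10925446021285091 + 230050388954684 = 426322445219073233 → 7686701196925492982/426322445219073233
APPEND 43: p_14 = 43·7686701196925492982 + 196988546933300817 = 330725140014729499043, q_14 = 43·426322445219073233 + 10925446021285091 = 18342790590441434110 → 330725140014729499043/18342790590441434110
APPEND 9: p_15 = 9·330725140014729499043 + 7686701196925492982 = 2984212961329490984369, q_15 = 9·18342790590441434110 + 426322445219073233 = 165511437759191980223 → 2984212961329490984369/165511437759191980223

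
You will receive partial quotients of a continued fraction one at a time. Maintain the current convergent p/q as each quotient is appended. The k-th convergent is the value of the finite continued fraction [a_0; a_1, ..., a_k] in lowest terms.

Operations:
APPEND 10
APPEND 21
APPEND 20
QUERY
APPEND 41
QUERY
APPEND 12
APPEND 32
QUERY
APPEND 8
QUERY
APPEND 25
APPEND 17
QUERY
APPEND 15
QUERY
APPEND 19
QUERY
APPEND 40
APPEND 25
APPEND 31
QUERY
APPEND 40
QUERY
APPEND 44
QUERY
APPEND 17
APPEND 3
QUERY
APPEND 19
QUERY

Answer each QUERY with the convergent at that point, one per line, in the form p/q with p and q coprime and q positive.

APPEND 10: p_0 = 10·1 + 0 = 10, q_0 = 10·0 + 1 = 1 → 10/1
APPEND 21: p_1 = 21·10 + 1 = 211, q_1 = 21·1 + 0 = 21 → 211/21
APPEND 20: p_2 = 20·211 + 10 = 4230, q_2 = 20·21 + 1 = 421 → 4230/421
APPEND 41: p_3 = 41·4230 + 211 = 173641, q_3 = 41·421 + 21 = 17282 → 173641/17282
APPEND 12: p_4 = 12·173641 + 4230 = 2087922, q_4 = 12·17282 + 421 = 207805 → 2087922/207805
APPEND 32: p_5 = 32·2087922 + 173641 = 66987145, q_5 = 32·207805 + 17282 = 6667042 → 66987145/6667042
APPEND 8: p_6 = 8·66987145 + 2087922 = 537985082, q_6 = 8·6667042 + 207805 = 53544141 → 537985082/53544141
APPEND 25: p_7 = 25·537985082 + 66987145 = 13516614195, q_7 = 25·53544141 + 6667042 = 1345270567 → 13516614195/1345270567
APPEND 17: p_8 = 17·13516614195 + 537985082 = 230320426397, q_8 = 17·1345270567 + 53544141 = 22923143780 → 230320426397/22923143780
APPEND 15: p_9 = 15·230320426397 + 13516614195 = 3468323010150, q_9 = 15·22923143780 + 1345270567 = 345192427267 → 3468323010150/345192427267
APPEND 19: p_10 = 19·3468323010150 + 230320426397 = 66128457619247, q_10 = 19·345192427267 + 22923143780 = 6581579261853 → 66128457619247/6581579261853
APPEND 40: p_11 = 40·66128457619247 + 3468323010150 = 2648606627780030, q_11 = 40·6581579261853 + 345192427267 = 263608362901387 → 2648606627780030/263608362901387
APPEND 25: p_12 = 25·2648606627780030 + 66128457619247 = 66281294152119997, q_12 = 25·263608362901387 + 6581579261853 = 6596790651796528 → 66281294152119997/6596790651796528
APPEND 31: p_13 = 31·66281294152119997 + 2648606627780030 = 2057368725343499937, q_13 = 31·6596790651796528 + 263608362901387 = 204764118568593755 → 2057368725343499937/204764118568593755
APPEND 40: p_14 = 40·2057368725343499937 + 66281294152119997 = 82361030307892117477, q_14 = 40·204764118568593755 + 6596790651796528 = 8197161533395546728 → 82361030307892117477/8197161533395546728
APPEND 44: p_15 = 44·82361030307892117477 + 2057368725343499937 = 3625942702272596668925, q_15 = 44·8197161533395546728 + 204764118568593755 = 360879871587972649787 → 3625942702272596668925/360879871587972649787
APPEND 17: p_16 = 17·3625942702272596668925 + 82361030307892117477 = 61723386968942035489202, q_16 = 17·360879871587972649787 + 8197161533395546728 = 6143154978528930593107 → 61723386968942035489202/6143154978528930593107
APPEND 3: p_17 = 3·61723386968942035489202 + 3625942702272596668925 = 188796103609098703136531, q_17 = 3·6143154978528930593107 + 360879871587972649787 = 18790344807174764429108 → 188796103609098703136531/18790344807174764429108
APPEND 19: p_18 = 19·188796103609098703136531 + 61723386968942035489202 = 3648849355541817395083291, q_18 = 19·18790344807174764429108 + 6143154978528930593107 = 363159706314849454746159 → 3648849355541817395083291/363159706314849454746159

4230/421
173641/17282
66987145/6667042
537985082/53544141
230320426397/22923143780
3468323010150/345192427267
66128457619247/6581579261853
2057368725343499937/204764118568593755
82361030307892117477/8197161533395546728
3625942702272596668925/360879871587972649787
188796103609098703136531/18790344807174764429108
3648849355541817395083291/363159706314849454746159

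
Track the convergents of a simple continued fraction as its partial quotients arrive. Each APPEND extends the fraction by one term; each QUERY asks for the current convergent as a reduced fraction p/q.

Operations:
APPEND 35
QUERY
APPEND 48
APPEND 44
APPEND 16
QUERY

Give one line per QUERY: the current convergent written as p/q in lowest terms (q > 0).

APPEND 35: p_0 = 35·1 + 0 = 35, q_0 = 35·0 + 1 = 1 → 35/1
APPEND 48: p_1 = 48·35 + 1 = 1681, q_1 = 48·1 + 0 = 48 → 1681/48
APPEND 44: p_2 = 44·1681 + 35 = 73999, q_2 = 44·48 + 1 = 2113 → 73999/2113
APPEND 16: p_3 = 16·73999 + 1681 = 1185665, q_3 = 16·2113 + 48 = 33856 → 1185665/33856

35/1
1185665/33856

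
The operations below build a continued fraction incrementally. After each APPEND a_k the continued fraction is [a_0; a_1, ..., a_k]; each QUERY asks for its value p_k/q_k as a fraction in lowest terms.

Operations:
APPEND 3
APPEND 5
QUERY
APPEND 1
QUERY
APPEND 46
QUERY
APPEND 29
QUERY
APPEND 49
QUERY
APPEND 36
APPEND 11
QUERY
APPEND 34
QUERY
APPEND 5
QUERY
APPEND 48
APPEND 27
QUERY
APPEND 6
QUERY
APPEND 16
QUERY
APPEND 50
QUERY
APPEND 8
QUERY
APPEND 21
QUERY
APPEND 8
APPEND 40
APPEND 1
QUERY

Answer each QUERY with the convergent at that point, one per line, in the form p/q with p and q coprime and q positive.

APPEND 3: p_0 = 3·1 + 0 = 3, q_0 = 3·0 + 1 = 1 → 3/1
APPEND 5: p_1 = 5·3 + 1 = 16, q_1 = 5·1 + 0 = 5 → 16/5
APPEND 1: p_2 = 1·16 + 3 = 19, q_2 = 1·5 + 1 = 6 → 19/6
APPEND 46: p_3 = 46·19 + 16 = 890, q_3 = 46·6 + 5 = 281 → 890/281
APPEND 29: p_4 = 29·890 + 19 = 25829, q_4 = 29·281 + 6 = 8155 → 25829/8155
APPEND 49: p_5 = 49·25829 + 890 = 1266511, q_5 = 49·8155 + 281 = 399876 → 1266511/399876
APPEND 36: p_6 = 36·1266511 + 25829 = 45620225, q_6 = 36·399876 + 8155 = 14403691 → 45620225/14403691
APPEND 11: p_7 = 11·45620225 + 1266511 = 503088986, q_7 = 11·14403691 + 399876 = 158840477 → 503088986/158840477
APPEND 34: p_8 = 34·503088986 + 45620225 = 17150645749, q_8 = 34·158840477 + 14403691 = 5414979909 → 17150645749/5414979909
APPEND 5: p_9 = 5·17150645749 + 503088986 = 86256317731, q_9 = 5·5414979909 + 158840477 = 27233740022 → 86256317731/27233740022
APPEND 48: p_10 = 48·86256317731 + 17150645749 = 4157453896837, q_10 = 48·27233740022 + 5414979909 = 1312634500965 → 4157453896837/1312634500965
APPEND 27: p_11 = 27·4157453896837 + 86256317731 = 112337511532330, q_11 = 27·1312634500965 + 27233740022 = 35468365266077 → 112337511532330/35468365266077
APPEND 6: p_12 = 6·112337511532330 + 4157453896837 = 678182523090817, q_12 = 6·35468365266077 + 1312634500965 = 214122826097427 → 678182523090817/214122826097427
APPEND 16: p_13 = 16·678182523090817 + 112337511532330 = 10963257880985402, q_13 = 16·214122826097427 + 35468365266077 = 3461433582824909 → 10963257880985402/3461433582824909
APPEND 50: p_14 = 50·10963257880985402 + 678182523090817 = 548841076572360917, q_14 = 50·3461433582824909 + 214122826097427 = 173285801967342877 → 548841076572360917/173285801967342877
APPEND 8: p_15 = 8·548841076572360917 + 10963257880985402 = 4401691870459872738, q_15 = 8·173285801967342877 + 3461433582824909 = 1389747849321567925 → 4401691870459872738/1389747849321567925
APPEND 21: p_16 = 21·4401691870459872738 + 548841076572360917 = 92984370356229688415, q_16 = 21·1389747849321567925 + 173285801967342877 = 29357990637720269302 → 92984370356229688415/29357990637720269302
APPEND 8: p_17 = 8·92984370356229688415 + 4401691870459872738 = 748276654720297380058, q_17 = 8·29357990637720269302 + 1389747849321567925 = 236253672951083722341 → 748276654720297380058/236253672951083722341
APPEND 40: p_18 = 40·748276654720297380058 + 92984370356229688415 = 30024050559168124890735, q_18 = 40·236253672951083722341 + 29357990637720269302 = 9479504908681069162942 → 30024050559168124890735/9479504908681069162942
APPEND 1: p_19 = 1·30024050559168124890735 + 748276654720297380058 = 30772327213888422270793, q_19 = 1·9479504908681069162942 + 236253672951083722341 = 9715758581632152885283 → 30772327213888422270793/9715758581632152885283

16/5
19/6
890/281
25829/8155
1266511/399876
503088986/158840477
17150645749/5414979909
86256317731/27233740022
112337511532330/35468365266077
678182523090817/214122826097427
10963257880985402/3461433582824909
548841076572360917/173285801967342877
4401691870459872738/1389747849321567925
92984370356229688415/29357990637720269302
30772327213888422270793/9715758581632152885283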